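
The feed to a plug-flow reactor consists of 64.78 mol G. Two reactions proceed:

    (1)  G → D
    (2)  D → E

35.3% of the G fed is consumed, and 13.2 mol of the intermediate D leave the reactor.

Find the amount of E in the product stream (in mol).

Conversion of G: G consumed = 1ξ₁ = 0.353 × 64.78 → ξ₁ = 22.87 mol.
D balance: n_D = 0 + 1ξ₁ − 1ξ₂ = 13.2 → ξ₂ = (1·22.87 − 13.2)/1 = 9.667 mol.
Outlet amounts (n = n₀ + Σ ν·ξ):
  G: 64.78 − 1(22.87) = 41.91
  D: 0 + 1(22.87) − 1(9.667) = 13.2
  E: 0 + 1(9.667) = 9.667

9.67 mol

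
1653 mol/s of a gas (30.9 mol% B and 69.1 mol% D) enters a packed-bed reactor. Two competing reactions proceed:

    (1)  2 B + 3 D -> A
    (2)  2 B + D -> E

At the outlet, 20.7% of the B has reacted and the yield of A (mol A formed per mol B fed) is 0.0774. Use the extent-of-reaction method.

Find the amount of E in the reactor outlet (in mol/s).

13.3 mol/s

Yield of A: 1ξ₁ / 510.8 = 0.0774 → ξ₁ = 39.53 mol/s.
Conversion of B: 2ξ₁ + 2ξ₂ = 0.207 × 510.8 = 105.7 → ξ₂ = 13.33 mol/s.
Outlet amounts (n = n₀ + Σ ν·ξ):
  B: 510.8 − 2(39.53) − 2(13.33) = 405
  D: 1142 − 3(39.53) − 1(13.33) = 1010
  A: 0 + 1(39.53) = 39.53
  E: 0 + 1(13.33) = 13.33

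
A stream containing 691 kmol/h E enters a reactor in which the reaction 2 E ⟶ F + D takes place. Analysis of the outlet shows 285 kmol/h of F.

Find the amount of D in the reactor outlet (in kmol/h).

285 kmol/h

For F: n = n₀ + 1ξ → 285 = 0 + 1ξ, giving ξ = 285 kmol/h.
Outlet amounts (n = n₀ + ν ξ):
  E: 691 − 2(285) = 121
  F: 0 + 1(285) = 285
  D: 0 + 1(285) = 285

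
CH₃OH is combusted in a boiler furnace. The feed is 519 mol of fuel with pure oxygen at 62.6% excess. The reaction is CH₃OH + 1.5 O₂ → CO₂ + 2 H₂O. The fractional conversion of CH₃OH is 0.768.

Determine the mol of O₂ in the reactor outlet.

668 mol

Stoichiometric O₂ = 1.5 × 519 = 778.5 mol; O₂ fed = 778.5 × 1.626 = 1266 mol.
Fuel reacted = 0.768 × 519 → ξ = 398.6 mol.
Outlet (n = n₀ + ν ξ):
  CH₃OH: 519 − 1(398.6) = 120.4
  O₂: 1266 − 1.5(398.6) = 668
  CO₂: 0 + 1(398.6) = 398.6
  H₂O: 0 + 2(398.6) = 797.2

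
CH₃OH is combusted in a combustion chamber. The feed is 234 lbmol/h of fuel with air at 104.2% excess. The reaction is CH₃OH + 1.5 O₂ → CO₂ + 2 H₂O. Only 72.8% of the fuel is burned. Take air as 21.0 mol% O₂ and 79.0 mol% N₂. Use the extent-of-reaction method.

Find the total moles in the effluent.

3730 lbmol/h

Stoichiometric O₂ = 1.5 × 234 = 351 lbmol/h; O₂ fed = 351 × 2.042 = 716.7 lbmol/h.
N₂ fed = 716.7 × 79/21 = 2696 lbmol/h.
Fuel reacted = 0.728 × 234 → ξ = 170.4 lbmol/h.
Outlet (n = n₀ + ν ξ):
  CH₃OH: 234 − 1(170.4) = 63.65
  O₂: 716.7 − 1.5(170.4) = 461.2
  N₂: 2696 (inert)
  CO₂: 0 + 1(170.4) = 170.4
  H₂O: 0 + 2(170.4) = 340.7
Total out = 63.65 + 461.2 + 2696 + 170.4 + 340.7 = 3732 lbmol/h.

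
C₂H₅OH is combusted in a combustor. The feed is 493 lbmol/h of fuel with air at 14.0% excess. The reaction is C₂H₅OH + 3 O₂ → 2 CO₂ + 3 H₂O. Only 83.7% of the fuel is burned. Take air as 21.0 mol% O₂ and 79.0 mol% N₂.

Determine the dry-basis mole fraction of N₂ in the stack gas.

Stoichiometric O₂ = 3 × 493 = 1479 lbmol/h; O₂ fed = 1479 × 1.140 = 1686 lbmol/h.
N₂ fed = 1686 × 79/21 = 6343 lbmol/h.
Fuel reacted = 0.837 × 493 → ξ = 412.6 lbmol/h.
Outlet (n = n₀ + ν ξ):
  C₂H₅OH: 493 − 1(412.6) = 80.36
  O₂: 1686 − 3(412.6) = 448.1
  N₂: 6343 (inert)
  CO₂: 0 + 2(412.6) = 825.3
  H₂O: 0 + 3(412.6) = 1238
Dry total = 7697 lbmol/h; y_N₂ (dry) = 6343 / 7697 = 0.8241.

0.824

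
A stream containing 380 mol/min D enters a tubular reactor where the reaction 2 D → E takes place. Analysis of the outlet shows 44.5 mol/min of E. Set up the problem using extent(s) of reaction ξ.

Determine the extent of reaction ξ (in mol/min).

For E: n = n₀ + 1ξ → 44.5 = 0 + 1ξ, giving ξ = 44.5 mol/min.
Outlet amounts (n = n₀ + ν ξ):
  D: 380 − 2(44.5) = 291
  E: 0 + 1(44.5) = 44.5

ξ = 44.5 mol/min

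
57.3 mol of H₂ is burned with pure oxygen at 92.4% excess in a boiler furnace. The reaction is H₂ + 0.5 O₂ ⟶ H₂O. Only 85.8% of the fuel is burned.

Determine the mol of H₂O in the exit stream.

Stoichiometric O₂ = 0.5 × 57.3 = 28.65 mol; O₂ fed = 28.65 × 1.924 = 55.12 mol.
Fuel reacted = 0.858 × 57.3 → ξ = 49.16 mol.
Outlet (n = n₀ + ν ξ):
  H₂: 57.3 − 1(49.16) = 8.137
  O₂: 55.12 − 0.5(49.16) = 30.54
  H₂O: 0 + 1(49.16) = 49.16

49.2 mol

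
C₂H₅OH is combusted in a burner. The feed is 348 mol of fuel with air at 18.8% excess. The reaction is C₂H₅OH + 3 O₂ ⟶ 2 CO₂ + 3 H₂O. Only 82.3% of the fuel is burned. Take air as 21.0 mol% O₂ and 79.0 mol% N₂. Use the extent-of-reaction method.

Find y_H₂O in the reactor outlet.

0.131

Stoichiometric O₂ = 3 × 348 = 1044 mol; O₂ fed = 1044 × 1.188 = 1240 mol.
N₂ fed = 1240 × 79/21 = 4666 mol.
Fuel reacted = 0.823 × 348 → ξ = 286.4 mol.
Outlet (n = n₀ + ν ξ):
  C₂H₅OH: 348 − 1(286.4) = 61.6
  O₂: 1240 − 3(286.4) = 381.1
  N₂: 4666 (inert)
  CO₂: 0 + 2(286.4) = 572.8
  H₂O: 0 + 3(286.4) = 859.2
Total out = 6540 mol; y_H₂O = 859.2 / 6540 = 0.1314.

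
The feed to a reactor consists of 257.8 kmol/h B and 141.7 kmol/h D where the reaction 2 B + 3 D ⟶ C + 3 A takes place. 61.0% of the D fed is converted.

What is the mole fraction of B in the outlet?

D reacted = 0.61 × 141.7 = 86.44 kmol/h; ν_D = −3, so ξ = 86.44/3 = 28.81 kmol/h.
Outlet amounts (n = n₀ + ν ξ):
  B: 257.8 − 2(28.81) = 200.2
  D: 141.7 − 3(28.81) = 55.26
  C: 0 + 1(28.81) = 28.81
  A: 0 + 3(28.81) = 86.44
Total out = 370.7 kmol/h; y_B = 200.2 / 370.7 = 0.54.

0.54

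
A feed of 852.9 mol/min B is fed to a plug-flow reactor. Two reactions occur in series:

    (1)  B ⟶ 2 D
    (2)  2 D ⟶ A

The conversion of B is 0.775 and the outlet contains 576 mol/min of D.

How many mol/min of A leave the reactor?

Conversion of B: B consumed = 1ξ₁ = 0.775 × 852.9 → ξ₁ = 661 mol/min.
D balance: n_D = 0 + 2ξ₁ − 2ξ₂ = 576 → ξ₂ = (2·661 − 576)/2 = 373 mol/min.
Outlet amounts (n = n₀ + Σ ν·ξ):
  B: 852.9 − 1(661) = 191.9
  D: 0 + 2(661) − 2(373) = 576
  A: 0 + 1(373) = 373

373 mol/min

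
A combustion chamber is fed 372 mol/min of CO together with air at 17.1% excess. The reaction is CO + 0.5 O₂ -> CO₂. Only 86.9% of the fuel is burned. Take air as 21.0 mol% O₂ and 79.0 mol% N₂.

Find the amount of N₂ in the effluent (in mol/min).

819 mol/min

Stoichiometric O₂ = 0.5 × 372 = 186 mol/min; O₂ fed = 186 × 1.171 = 217.8 mol/min.
N₂ fed = 217.8 × 79/21 = 819.4 mol/min.
Fuel reacted = 0.869 × 372 → ξ = 323.3 mol/min.
Outlet (n = n₀ + ν ξ):
  CO: 372 − 1(323.3) = 48.73
  O₂: 217.8 − 0.5(323.3) = 56.17
  N₂: 819.4 (inert)
  CO₂: 0 + 1(323.3) = 323.3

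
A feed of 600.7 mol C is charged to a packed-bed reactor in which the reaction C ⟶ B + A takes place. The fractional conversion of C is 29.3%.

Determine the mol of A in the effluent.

C reacted = 0.293 × 600.7 = 176 mol; ν_C = −1, so ξ = 176/1 = 176 mol.
Outlet amounts (n = n₀ + ν ξ):
  C: 600.7 − 1(176) = 424.7
  B: 0 + 1(176) = 176
  A: 0 + 1(176) = 176

176 mol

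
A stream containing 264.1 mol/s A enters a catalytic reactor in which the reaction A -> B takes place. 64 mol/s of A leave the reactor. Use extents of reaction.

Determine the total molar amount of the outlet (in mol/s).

For A: n = n₀ − 1ξ → 64 = 264.1 − 1ξ, giving ξ = 200.1 mol/s.
Outlet amounts (n = n₀ + ν ξ):
  A: 264.1 − 1(200.1) = 64
  B: 0 + 1(200.1) = 200.1
Total out = 64 + 200.1 = 264.1 mol/s.

264 mol/s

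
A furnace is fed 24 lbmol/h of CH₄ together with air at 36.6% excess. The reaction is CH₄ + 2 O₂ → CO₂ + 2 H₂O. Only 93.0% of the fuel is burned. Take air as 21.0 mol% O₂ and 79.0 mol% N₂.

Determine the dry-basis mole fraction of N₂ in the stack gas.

Stoichiometric O₂ = 2 × 24 = 48 lbmol/h; O₂ fed = 48 × 1.366 = 65.57 lbmol/h.
N₂ fed = 65.57 × 79/21 = 246.7 lbmol/h.
Fuel reacted = 0.93 × 24 → ξ = 22.32 lbmol/h.
Outlet (n = n₀ + ν ξ):
  CH₄: 24 − 1(22.32) = 1.68
  O₂: 65.57 − 2(22.32) = 20.93
  N₂: 246.7 (inert)
  CO₂: 0 + 1(22.32) = 22.32
  H₂O: 0 + 2(22.32) = 44.64
Dry total = 291.6 lbmol/h; y_N₂ (dry) = 246.7 / 291.6 = 0.8459.

0.846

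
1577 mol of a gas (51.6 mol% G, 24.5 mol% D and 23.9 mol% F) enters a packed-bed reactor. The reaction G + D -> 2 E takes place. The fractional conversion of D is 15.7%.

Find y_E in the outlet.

0.0769

D reacted = 0.157 × 386.4 = 60.66 mol; ν_D = −1, so ξ = 60.66/1 = 60.66 mol.
Outlet amounts (n = n₀ + ν ξ):
  G: 813.7 − 1(60.66) = 753.1
  D: 386.4 − 1(60.66) = 325.7
  E: 0 + 2(60.66) = 121.3
  F: 376.9 (inert)
Total out = 1577 mol; y_E = 121.3 / 1577 = 0.07693.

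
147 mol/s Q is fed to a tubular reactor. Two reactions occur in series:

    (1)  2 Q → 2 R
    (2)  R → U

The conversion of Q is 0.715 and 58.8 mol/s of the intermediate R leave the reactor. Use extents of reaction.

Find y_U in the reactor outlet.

Conversion of Q: Q consumed = 2ξ₁ = 0.715 × 147 → ξ₁ = 52.55 mol/s.
R balance: n_R = 0 + 2ξ₁ − 1ξ₂ = 58.8 → ξ₂ = (2·52.55 − 58.8)/1 = 46.3 mol/s.
Outlet amounts (n = n₀ + Σ ν·ξ):
  Q: 147 − 2(52.55) = 41.9
  R: 0 + 2(52.55) − 1(46.3) = 58.8
  U: 0 + 1(46.3) = 46.3
Total out = 147 mol/s; y_U = 46.3 / 147 = 0.315.

0.315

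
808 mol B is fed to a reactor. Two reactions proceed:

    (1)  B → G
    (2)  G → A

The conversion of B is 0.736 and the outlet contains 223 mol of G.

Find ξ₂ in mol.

Conversion of B: B consumed = 1ξ₁ = 0.736 × 808 → ξ₁ = 594.7 mol.
G balance: n_G = 0 + 1ξ₁ − 1ξ₂ = 223 → ξ₂ = (1·594.7 − 223)/1 = 371.7 mol.
Outlet amounts (n = n₀ + Σ ν·ξ):
  B: 808 − 1(594.7) = 213.3
  G: 0 + 1(594.7) − 1(371.7) = 223
  A: 0 + 1(371.7) = 371.7

ξ₂ = 372 mol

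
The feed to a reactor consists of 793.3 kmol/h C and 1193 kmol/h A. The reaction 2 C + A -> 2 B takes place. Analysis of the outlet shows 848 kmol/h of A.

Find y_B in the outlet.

0.42

For A: n = n₀ − 1ξ → 848 = 1193 − 1ξ, giving ξ = 345 kmol/h.
Outlet amounts (n = n₀ + ν ξ):
  C: 793.3 − 2(345) = 103.3
  A: 1193 − 1(345) = 848
  B: 0 + 2(345) = 690
Total out = 1641 kmol/h; y_B = 690 / 1641 = 0.4204.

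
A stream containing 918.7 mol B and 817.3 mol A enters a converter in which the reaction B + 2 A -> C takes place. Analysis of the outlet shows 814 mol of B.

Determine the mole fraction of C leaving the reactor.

0.0686

For B: n = n₀ − 1ξ → 814 = 918.7 − 1ξ, giving ξ = 104.7 mol.
Outlet amounts (n = n₀ + ν ξ):
  B: 918.7 − 1(104.7) = 814
  A: 817.3 − 2(104.7) = 607.9
  C: 0 + 1(104.7) = 104.7
Total out = 1527 mol; y_C = 104.7 / 1527 = 0.06858.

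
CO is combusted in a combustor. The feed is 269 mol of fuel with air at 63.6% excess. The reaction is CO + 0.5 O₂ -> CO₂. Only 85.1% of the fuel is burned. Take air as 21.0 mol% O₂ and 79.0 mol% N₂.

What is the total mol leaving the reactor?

Stoichiometric O₂ = 0.5 × 269 = 134.5 mol; O₂ fed = 134.5 × 1.636 = 220 mol.
N₂ fed = 220 × 79/21 = 827.8 mol.
Fuel reacted = 0.851 × 269 → ξ = 228.9 mol.
Outlet (n = n₀ + ν ξ):
  CO: 269 − 1(228.9) = 40.08
  O₂: 220 − 0.5(228.9) = 105.6
  N₂: 827.8 (inert)
  CO₂: 0 + 1(228.9) = 228.9
Total out = 40.08 + 105.6 + 827.8 + 228.9 = 1202 mol.

1200 mol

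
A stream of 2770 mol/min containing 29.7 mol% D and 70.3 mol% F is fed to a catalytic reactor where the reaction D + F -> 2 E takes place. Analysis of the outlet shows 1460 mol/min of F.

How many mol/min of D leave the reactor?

335 mol/min

For F: n = n₀ − 1ξ → 1460 = 1947 − 1ξ, giving ξ = 487.3 mol/min.
Outlet amounts (n = n₀ + ν ξ):
  D: 822.7 − 1(487.3) = 335.4
  F: 1947 − 1(487.3) = 1460
  E: 0 + 2(487.3) = 974.6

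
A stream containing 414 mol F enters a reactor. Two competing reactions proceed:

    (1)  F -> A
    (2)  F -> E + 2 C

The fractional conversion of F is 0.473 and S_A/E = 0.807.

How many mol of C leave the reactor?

217 mol

Conversion of F: F consumed = 0.473 × 414 = 195.8 mol = 1ξ₁ + 1ξ₂.
Selectivity: 1ξ₁ / (1ξ₂) = 0.807 → ξ₁ = 0.807 ξ₂.
Substitute: (1·0.807 + 1) ξ₂ = 195.8 → ξ₂ = 108.4 mol, ξ₁ = 87.45 mol.
Outlet amounts (n = n₀ + Σ ν·ξ):
  F: 414 − 1(87.45) − 1(108.4) = 218.2
  A: 0 + 1(87.45) = 87.45
  E: 0 + 1(108.4) = 108.4
  C: 0 + 2(108.4) = 216.7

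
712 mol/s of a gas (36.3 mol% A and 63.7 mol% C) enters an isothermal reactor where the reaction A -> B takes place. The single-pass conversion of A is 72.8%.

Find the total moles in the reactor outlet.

A reacted = 0.728 × 258.5 = 188.2 mol/s; ν_A = −1, so ξ = 188.2/1 = 188.2 mol/s.
Outlet amounts (n = n₀ + ν ξ):
  A: 258.5 − 1(188.2) = 70.3
  B: 0 + 1(188.2) = 188.2
  C: 453.5 (inert)
Total out = 70.3 + 188.2 + 453.5 = 712 mol/s.

712 mol/s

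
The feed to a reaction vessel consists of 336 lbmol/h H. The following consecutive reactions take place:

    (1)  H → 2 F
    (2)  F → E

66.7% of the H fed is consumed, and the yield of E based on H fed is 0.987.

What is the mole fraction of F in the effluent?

0.208

Conversion of H: H consumed = 1ξ₁ = 0.667 × 336 → ξ₁ = 224.1 lbmol/h.
Yield of E: 1ξ₂ / 336 = 0.987 → ξ₂ = 331.6 lbmol/h.
Outlet amounts (n = n₀ + Σ ν·ξ):
  H: 336 − 1(224.1) = 111.9
  F: 0 + 2(224.1) − 1(331.6) = 116.6
  E: 0 + 1(331.6) = 331.6
Total out = 560.1 lbmol/h; y_F = 116.6 / 560.1 = 0.2082.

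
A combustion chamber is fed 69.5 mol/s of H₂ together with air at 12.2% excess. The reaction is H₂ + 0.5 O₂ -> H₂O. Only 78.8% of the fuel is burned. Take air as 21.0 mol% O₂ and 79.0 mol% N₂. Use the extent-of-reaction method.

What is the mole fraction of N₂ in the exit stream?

Stoichiometric O₂ = 0.5 × 69.5 = 34.75 mol/s; O₂ fed = 34.75 × 1.122 = 38.99 mol/s.
N₂ fed = 38.99 × 79/21 = 146.7 mol/s.
Fuel reacted = 0.788 × 69.5 → ξ = 54.77 mol/s.
Outlet (n = n₀ + ν ξ):
  H₂: 69.5 − 1(54.77) = 14.73
  O₂: 38.99 − 0.5(54.77) = 11.61
  N₂: 146.7 (inert)
  H₂O: 0 + 1(54.77) = 54.77
Total out = 227.8 mol/s; y_N₂ = 146.7 / 227.8 = 0.6439.

0.644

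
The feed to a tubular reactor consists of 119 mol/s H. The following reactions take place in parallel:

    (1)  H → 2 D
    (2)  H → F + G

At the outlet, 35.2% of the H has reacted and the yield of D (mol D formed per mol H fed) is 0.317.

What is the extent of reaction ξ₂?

Yield of D: 2ξ₁ / 119 = 0.317 → ξ₁ = 18.86 mol/s.
Conversion of H: 1ξ₁ + 1ξ₂ = 0.352 × 119 = 41.89 → ξ₂ = 23.03 mol/s.
Outlet amounts (n = n₀ + Σ ν·ξ):
  H: 119 − 1(18.86) − 1(23.03) = 77.11
  D: 0 + 2(18.86) = 37.72
  F: 0 + 1(23.03) = 23.03
  G: 0 + 1(23.03) = 23.03

ξ₂ = 23 mol/s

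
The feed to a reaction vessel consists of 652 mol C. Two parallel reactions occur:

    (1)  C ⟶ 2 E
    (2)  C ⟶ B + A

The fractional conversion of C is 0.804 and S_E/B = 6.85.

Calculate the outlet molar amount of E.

Conversion of C: C consumed = 0.804 × 652 = 524.2 mol = 1ξ₁ + 1ξ₂.
Selectivity: 2ξ₁ / (1ξ₂) = 6.85 → ξ₁ = 3.425 ξ₂.
Substitute: (1·3.425 + 1) ξ₂ = 524.2 → ξ₂ = 118.5 mol, ξ₁ = 405.7 mol.
Outlet amounts (n = n₀ + Σ ν·ξ):
  C: 652 − 1(405.7) − 1(118.5) = 127.8
  E: 0 + 2(405.7) = 811.5
  B: 0 + 1(118.5) = 118.5
  A: 0 + 1(118.5) = 118.5

811 mol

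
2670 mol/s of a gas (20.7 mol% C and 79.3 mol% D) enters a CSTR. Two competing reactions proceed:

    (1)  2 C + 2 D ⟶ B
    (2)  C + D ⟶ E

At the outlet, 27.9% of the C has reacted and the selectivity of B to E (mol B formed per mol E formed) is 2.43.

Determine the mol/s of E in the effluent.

Conversion of C: C consumed = 0.279 × 552.7 = 154.2 mol/s = 2ξ₁ + 1ξ₂.
Selectivity: 1ξ₁ / (1ξ₂) = 2.43 → ξ₁ = 2.43 ξ₂.
Substitute: (2·2.43 + 1) ξ₂ = 154.2 → ξ₂ = 26.31 mol/s, ξ₁ = 63.94 mol/s.
Outlet amounts (n = n₀ + Σ ν·ξ):
  C: 552.7 − 2(63.94) − 1(26.31) = 398.5
  D: 2117 − 2(63.94) − 1(26.31) = 1963
  B: 0 + 1(63.94) = 63.94
  E: 0 + 1(26.31) = 26.31

26.3 mol/s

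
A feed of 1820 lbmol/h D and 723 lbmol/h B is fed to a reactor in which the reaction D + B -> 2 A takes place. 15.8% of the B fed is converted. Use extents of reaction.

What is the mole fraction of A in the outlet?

B reacted = 0.158 × 723 = 114.2 lbmol/h; ν_B = −1, so ξ = 114.2/1 = 114.2 lbmol/h.
Outlet amounts (n = n₀ + ν ξ):
  D: 1820 − 1(114.2) = 1706
  B: 723 − 1(114.2) = 608.8
  A: 0 + 2(114.2) = 228.5
Total out = 2543 lbmol/h; y_A = 228.5 / 2543 = 0.08984.

0.0898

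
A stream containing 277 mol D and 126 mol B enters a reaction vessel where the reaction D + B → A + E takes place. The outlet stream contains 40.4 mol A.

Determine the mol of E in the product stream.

40.4 mol

For A: n = n₀ + 1ξ → 40.4 = 0 + 1ξ, giving ξ = 40.4 mol.
Outlet amounts (n = n₀ + ν ξ):
  D: 277 − 1(40.4) = 236.6
  B: 126 − 1(40.4) = 85.6
  A: 0 + 1(40.4) = 40.4
  E: 0 + 1(40.4) = 40.4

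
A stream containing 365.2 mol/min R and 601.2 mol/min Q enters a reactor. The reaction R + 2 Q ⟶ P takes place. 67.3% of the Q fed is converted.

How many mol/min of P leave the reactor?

202 mol/min

Q reacted = 0.673 × 601.2 = 404.6 mol/min; ν_Q = −2, so ξ = 404.6/2 = 202.3 mol/min.
Outlet amounts (n = n₀ + ν ξ):
  R: 365.2 − 1(202.3) = 162.9
  Q: 601.2 − 2(202.3) = 196.6
  P: 0 + 1(202.3) = 202.3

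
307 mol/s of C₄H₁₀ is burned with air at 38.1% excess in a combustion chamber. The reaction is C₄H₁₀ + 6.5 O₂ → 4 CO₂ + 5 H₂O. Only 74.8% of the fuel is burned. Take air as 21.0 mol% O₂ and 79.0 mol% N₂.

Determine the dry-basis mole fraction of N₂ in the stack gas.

0.821

Stoichiometric O₂ = 6.5 × 307 = 1996 mol/s; O₂ fed = 1996 × 1.381 = 2756 mol/s.
N₂ fed = 2756 × 79/21 = 10370 mol/s.
Fuel reacted = 0.748 × 307 → ξ = 229.6 mol/s.
Outlet (n = n₀ + ν ξ):
  C₄H₁₀: 307 − 1(229.6) = 77.36
  O₂: 2756 − 6.5(229.6) = 1263
  N₂: 10370 (inert)
  CO₂: 0 + 4(229.6) = 918.5
  H₂O: 0 + 5(229.6) = 1148
Dry total = 12630 mol/s; y_N₂ (dry) = 10370 / 12630 = 0.8211.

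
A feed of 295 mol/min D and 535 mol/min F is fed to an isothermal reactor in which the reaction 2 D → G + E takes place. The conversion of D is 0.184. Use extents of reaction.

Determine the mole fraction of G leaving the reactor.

D reacted = 0.184 × 295 = 54.28 mol/min; ν_D = −2, so ξ = 54.28/2 = 27.14 mol/min.
Outlet amounts (n = n₀ + ν ξ):
  D: 295 − 2(27.14) = 240.7
  G: 0 + 1(27.14) = 27.14
  E: 0 + 1(27.14) = 27.14
  F: 535 (inert)
Total out = 830 mol/min; y_G = 27.14 / 830 = 0.0327.

0.0327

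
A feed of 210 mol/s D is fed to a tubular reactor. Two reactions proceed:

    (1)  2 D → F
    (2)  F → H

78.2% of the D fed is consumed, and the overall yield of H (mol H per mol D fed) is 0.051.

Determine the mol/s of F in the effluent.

71.4 mol/s

Conversion of D: D consumed = 2ξ₁ = 0.782 × 210 → ξ₁ = 82.11 mol/s.
Yield of H: 1ξ₂ / 210 = 0.051 → ξ₂ = 10.71 mol/s.
Outlet amounts (n = n₀ + Σ ν·ξ):
  D: 210 − 2(82.11) = 45.78
  F: 0 + 1(82.11) − 1(10.71) = 71.4
  H: 0 + 1(10.71) = 10.71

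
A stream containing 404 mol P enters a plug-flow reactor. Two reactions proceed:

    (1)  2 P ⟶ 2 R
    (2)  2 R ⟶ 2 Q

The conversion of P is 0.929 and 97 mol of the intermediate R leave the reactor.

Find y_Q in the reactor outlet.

Conversion of P: P consumed = 2ξ₁ = 0.929 × 404 → ξ₁ = 187.7 mol.
R balance: n_R = 0 + 2ξ₁ − 2ξ₂ = 97 → ξ₂ = (2·187.7 − 97)/2 = 139.2 mol.
Outlet amounts (n = n₀ + Σ ν·ξ):
  P: 404 − 2(187.7) = 28.68
  R: 0 + 2(187.7) − 2(139.2) = 97
  Q: 0 + 2(139.2) = 278.3
Total out = 404 mol; y_Q = 278.3 / 404 = 0.6889.

0.689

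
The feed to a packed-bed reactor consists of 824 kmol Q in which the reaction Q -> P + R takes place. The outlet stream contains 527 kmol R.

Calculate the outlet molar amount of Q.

297 kmol

For R: n = n₀ + 1ξ → 527 = 0 + 1ξ, giving ξ = 527 kmol.
Outlet amounts (n = n₀ + ν ξ):
  Q: 824 − 1(527) = 297
  P: 0 + 1(527) = 527
  R: 0 + 1(527) = 527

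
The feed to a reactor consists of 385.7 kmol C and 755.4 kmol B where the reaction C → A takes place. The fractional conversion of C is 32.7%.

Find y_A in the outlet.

C reacted = 0.327 × 385.7 = 126.1 kmol; ν_C = −1, so ξ = 126.1/1 = 126.1 kmol.
Outlet amounts (n = n₀ + ν ξ):
  C: 385.7 − 1(126.1) = 259.6
  A: 0 + 1(126.1) = 126.1
  B: 755.4 (inert)
Total out = 1141 kmol; y_A = 126.1 / 1141 = 0.1105.

0.111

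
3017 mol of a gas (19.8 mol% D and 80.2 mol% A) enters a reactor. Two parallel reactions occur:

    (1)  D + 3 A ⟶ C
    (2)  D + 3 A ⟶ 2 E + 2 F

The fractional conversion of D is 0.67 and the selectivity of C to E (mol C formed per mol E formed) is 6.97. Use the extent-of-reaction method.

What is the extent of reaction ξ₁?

Conversion of D: D consumed = 0.67 × 597.4 = 400.2 mol = 1ξ₁ + 1ξ₂.
Selectivity: 1ξ₁ / (2ξ₂) = 6.97 → ξ₁ = 13.94 ξ₂.
Substitute: (1·13.94 + 1) ξ₂ = 400.2 → ξ₂ = 26.79 mol, ξ₁ = 373.4 mol.
Outlet amounts (n = n₀ + Σ ν·ξ):
  D: 597.4 − 1(373.4) − 1(26.79) = 197.1
  A: 2420 − 3(373.4) − 3(26.79) = 1219
  C: 0 + 1(373.4) = 373.4
  E: 0 + 2(26.79) = 53.58
  F: 0 + 2(26.79) = 53.58

ξ₁ = 373 mol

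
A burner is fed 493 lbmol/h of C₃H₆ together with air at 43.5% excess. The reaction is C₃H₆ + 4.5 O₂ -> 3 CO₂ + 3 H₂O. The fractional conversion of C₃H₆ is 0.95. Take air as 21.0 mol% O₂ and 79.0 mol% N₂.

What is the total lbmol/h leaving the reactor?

Stoichiometric O₂ = 4.5 × 493 = 2218 lbmol/h; O₂ fed = 2218 × 1.435 = 3184 lbmol/h.
N₂ fed = 3184 × 79/21 = 11980 lbmol/h.
Fuel reacted = 0.95 × 493 → ξ = 468.3 lbmol/h.
Outlet (n = n₀ + ν ξ):
  C₃H₆: 493 − 1(468.3) = 24.65
  O₂: 3184 − 4.5(468.3) = 1076
  N₂: 11980 (inert)
  CO₂: 0 + 3(468.3) = 1405
  H₂O: 0 + 3(468.3) = 1405
Total out = 24.65 + 1076 + 11980 + 1405 + 1405 = 15890 lbmol/h.

15900 lbmol/h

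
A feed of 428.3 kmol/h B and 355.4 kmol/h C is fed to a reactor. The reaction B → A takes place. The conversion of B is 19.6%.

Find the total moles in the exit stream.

B reacted = 0.196 × 428.3 = 83.95 kmol/h; ν_B = −1, so ξ = 83.95/1 = 83.95 kmol/h.
Outlet amounts (n = n₀ + ν ξ):
  B: 428.3 − 1(83.95) = 344.4
  A: 0 + 1(83.95) = 83.95
  C: 355.4 (inert)
Total out = 344.4 + 83.95 + 355.4 = 783.7 kmol/h.

784 kmol/h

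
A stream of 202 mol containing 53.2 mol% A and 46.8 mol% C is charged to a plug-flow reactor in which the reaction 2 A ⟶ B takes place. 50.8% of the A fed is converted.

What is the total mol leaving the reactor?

A reacted = 0.508 × 107.5 = 54.59 mol; ν_A = −2, so ξ = 54.59/2 = 27.3 mol.
Outlet amounts (n = n₀ + ν ξ):
  A: 107.5 − 2(27.3) = 52.87
  B: 0 + 1(27.3) = 27.3
  C: 94.54 (inert)
Total out = 52.87 + 27.3 + 94.54 = 174.7 mol.

175 mol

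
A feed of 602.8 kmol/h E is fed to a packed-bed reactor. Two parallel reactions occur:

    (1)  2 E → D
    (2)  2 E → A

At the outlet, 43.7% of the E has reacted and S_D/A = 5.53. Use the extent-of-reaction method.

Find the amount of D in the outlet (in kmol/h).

112 kmol/h

Conversion of E: E consumed = 0.437 × 602.8 = 263.4 kmol/h = 2ξ₁ + 2ξ₂.
Selectivity: 1ξ₁ / (1ξ₂) = 5.53 → ξ₁ = 5.53 ξ₂.
Substitute: (2·5.53 + 2) ξ₂ = 263.4 → ξ₂ = 20.17 kmol/h, ξ₁ = 111.5 kmol/h.
Outlet amounts (n = n₀ + Σ ν·ξ):
  E: 602.8 − 2(111.5) − 2(20.17) = 339.4
  D: 0 + 1(111.5) = 111.5
  A: 0 + 1(20.17) = 20.17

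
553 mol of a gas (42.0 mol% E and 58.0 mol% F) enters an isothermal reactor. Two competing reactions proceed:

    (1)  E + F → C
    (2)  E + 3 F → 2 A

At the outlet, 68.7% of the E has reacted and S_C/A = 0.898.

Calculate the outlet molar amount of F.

47 mol

Conversion of E: E consumed = 0.687 × 232.3 = 159.6 mol = 1ξ₁ + 1ξ₂.
Selectivity: 1ξ₁ / (2ξ₂) = 0.898 → ξ₁ = 1.796 ξ₂.
Substitute: (1·1.796 + 1) ξ₂ = 159.6 → ξ₂ = 57.07 mol, ξ₁ = 102.5 mol.
Outlet amounts (n = n₀ + Σ ν·ξ):
  E: 232.3 − 1(102.5) − 1(57.07) = 72.7
  F: 320.7 − 1(102.5) − 3(57.07) = 47.04
  C: 0 + 1(102.5) = 102.5
  A: 0 + 2(57.07) = 114.1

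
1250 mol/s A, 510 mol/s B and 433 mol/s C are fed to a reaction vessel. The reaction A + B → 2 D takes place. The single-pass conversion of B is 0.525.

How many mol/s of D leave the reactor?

B reacted = 0.525 × 510 = 267.8 mol/s; ν_B = −1, so ξ = 267.8/1 = 267.8 mol/s.
Outlet amounts (n = n₀ + ν ξ):
  A: 1250 − 1(267.8) = 982.2
  B: 510 − 1(267.8) = 242.2
  D: 0 + 2(267.8) = 535.5
  C: 433 (inert)

536 mol/s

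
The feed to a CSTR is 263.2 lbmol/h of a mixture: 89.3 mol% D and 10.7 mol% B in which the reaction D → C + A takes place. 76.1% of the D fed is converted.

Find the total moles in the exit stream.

442 lbmol/h

D reacted = 0.761 × 235 = 178.9 lbmol/h; ν_D = −1, so ξ = 178.9/1 = 178.9 lbmol/h.
Outlet amounts (n = n₀ + ν ξ):
  D: 235 − 1(178.9) = 56.17
  C: 0 + 1(178.9) = 178.9
  A: 0 + 1(178.9) = 178.9
  B: 28.16 (inert)
Total out = 56.17 + 178.9 + 178.9 + 28.16 = 442.1 lbmol/h.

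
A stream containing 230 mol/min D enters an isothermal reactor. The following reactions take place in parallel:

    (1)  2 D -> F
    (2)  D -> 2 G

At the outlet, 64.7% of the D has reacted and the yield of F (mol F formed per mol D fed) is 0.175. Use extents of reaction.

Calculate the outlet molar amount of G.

137 mol/min

Yield of F: 1ξ₁ / 230 = 0.175 → ξ₁ = 40.25 mol/min.
Conversion of D: 2ξ₁ + 1ξ₂ = 0.647 × 230 = 148.8 → ξ₂ = 68.31 mol/min.
Outlet amounts (n = n₀ + Σ ν·ξ):
  D: 230 − 2(40.25) − 1(68.31) = 81.19
  F: 0 + 1(40.25) = 40.25
  G: 0 + 2(68.31) = 136.6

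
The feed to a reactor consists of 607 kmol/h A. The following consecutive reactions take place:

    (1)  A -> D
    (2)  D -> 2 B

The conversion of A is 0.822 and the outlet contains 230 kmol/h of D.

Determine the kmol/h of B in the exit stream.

Conversion of A: A consumed = 1ξ₁ = 0.822 × 607 → ξ₁ = 499 kmol/h.
D balance: n_D = 0 + 1ξ₁ − 1ξ₂ = 230 → ξ₂ = (1·499 − 230)/1 = 269 kmol/h.
Outlet amounts (n = n₀ + Σ ν·ξ):
  A: 607 − 1(499) = 108
  D: 0 + 1(499) − 1(269) = 230
  B: 0 + 2(269) = 537.9

538 kmol/h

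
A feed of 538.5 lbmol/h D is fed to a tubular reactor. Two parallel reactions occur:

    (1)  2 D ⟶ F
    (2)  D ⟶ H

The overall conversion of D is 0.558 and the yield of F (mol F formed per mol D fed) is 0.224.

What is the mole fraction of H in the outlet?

Yield of F: 1ξ₁ / 538.5 = 0.224 → ξ₁ = 120.6 lbmol/h.
Conversion of D: 2ξ₁ + 1ξ₂ = 0.558 × 538.5 = 300.5 → ξ₂ = 59.23 lbmol/h.
Outlet amounts (n = n₀ + Σ ν·ξ):
  D: 538.5 − 2(120.6) − 1(59.23) = 238
  F: 0 + 1(120.6) = 120.6
  H: 0 + 1(59.23) = 59.23
Total out = 417.9 lbmol/h; y_H = 59.23 / 417.9 = 0.1418.

0.142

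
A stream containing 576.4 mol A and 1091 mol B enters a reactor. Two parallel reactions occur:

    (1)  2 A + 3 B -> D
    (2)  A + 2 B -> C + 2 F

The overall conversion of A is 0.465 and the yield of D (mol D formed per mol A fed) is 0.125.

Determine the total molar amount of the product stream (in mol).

Yield of D: 1ξ₁ / 576.4 = 0.125 → ξ₁ = 72.05 mol.
Conversion of A: 2ξ₁ + 1ξ₂ = 0.465 × 576.4 = 268 → ξ₂ = 123.9 mol.
Outlet amounts (n = n₀ + Σ ν·ξ):
  A: 576.4 − 2(72.05) − 1(123.9) = 308.4
  B: 1091 − 3(72.05) − 2(123.9) = 627
  D: 0 + 1(72.05) = 72.05
  C: 0 + 1(123.9) = 123.9
  F: 0 + 2(123.9) = 247.9
Total out = 308.4 + 627 + 72.05 + 123.9 + 247.9 = 1379 mol.

1380 mol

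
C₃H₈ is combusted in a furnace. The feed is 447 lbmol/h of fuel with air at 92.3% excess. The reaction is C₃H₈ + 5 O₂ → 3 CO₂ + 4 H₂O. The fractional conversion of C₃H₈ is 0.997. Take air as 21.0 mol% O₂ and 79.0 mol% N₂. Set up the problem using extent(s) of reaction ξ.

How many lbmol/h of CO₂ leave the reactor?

1340 lbmol/h

Stoichiometric O₂ = 5 × 447 = 2235 lbmol/h; O₂ fed = 2235 × 1.923 = 4298 lbmol/h.
N₂ fed = 4298 × 79/21 = 16170 lbmol/h.
Fuel reacted = 0.997 × 447 → ξ = 445.7 lbmol/h.
Outlet (n = n₀ + ν ξ):
  C₃H₈: 447 − 1(445.7) = 1.341
  O₂: 4298 − 5(445.7) = 2070
  N₂: 16170 (inert)
  CO₂: 0 + 3(445.7) = 1337
  H₂O: 0 + 4(445.7) = 1783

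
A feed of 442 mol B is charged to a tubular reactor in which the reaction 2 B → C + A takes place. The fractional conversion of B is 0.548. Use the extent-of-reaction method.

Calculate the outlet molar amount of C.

B reacted = 0.548 × 442 = 242.2 mol; ν_B = −2, so ξ = 242.2/2 = 121.1 mol.
Outlet amounts (n = n₀ + ν ξ):
  B: 442 − 2(121.1) = 199.8
  C: 0 + 1(121.1) = 121.1
  A: 0 + 1(121.1) = 121.1

121 mol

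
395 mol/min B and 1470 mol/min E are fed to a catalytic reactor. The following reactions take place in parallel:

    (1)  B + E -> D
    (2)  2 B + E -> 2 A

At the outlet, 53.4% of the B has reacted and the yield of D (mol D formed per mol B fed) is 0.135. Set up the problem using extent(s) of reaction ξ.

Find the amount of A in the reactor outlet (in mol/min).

Yield of D: 1ξ₁ / 395 = 0.135 → ξ₁ = 53.33 mol/min.
Conversion of B: 1ξ₁ + 2ξ₂ = 0.534 × 395 = 210.9 → ξ₂ = 78.8 mol/min.
Outlet amounts (n = n₀ + Σ ν·ξ):
  B: 395 − 1(53.33) − 2(78.8) = 184.1
  E: 1470 − 1(53.33) − 1(78.8) = 1338
  D: 0 + 1(53.33) = 53.33
  A: 0 + 2(78.8) = 157.6

158 mol/min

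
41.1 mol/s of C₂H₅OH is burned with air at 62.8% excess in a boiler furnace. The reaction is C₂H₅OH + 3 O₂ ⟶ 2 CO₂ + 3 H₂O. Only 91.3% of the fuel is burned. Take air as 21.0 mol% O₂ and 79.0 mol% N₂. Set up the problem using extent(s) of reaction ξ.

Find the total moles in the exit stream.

Stoichiometric O₂ = 3 × 41.1 = 123.3 mol/s; O₂ fed = 123.3 × 1.628 = 200.7 mol/s.
N₂ fed = 200.7 × 79/21 = 755.1 mol/s.
Fuel reacted = 0.913 × 41.1 → ξ = 37.52 mol/s.
Outlet (n = n₀ + ν ξ):
  C₂H₅OH: 41.1 − 1(37.52) = 3.576
  O₂: 200.7 − 3(37.52) = 88.16
  N₂: 755.1 (inert)
  CO₂: 0 + 2(37.52) = 75.05
  H₂O: 0 + 3(37.52) = 112.6
Total out = 3.576 + 88.16 + 755.1 + 75.05 + 112.6 = 1034 mol/s.

1030 mol/s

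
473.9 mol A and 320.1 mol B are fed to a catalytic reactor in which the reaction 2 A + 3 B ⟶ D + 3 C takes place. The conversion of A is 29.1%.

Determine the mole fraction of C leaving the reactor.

A reacted = 0.291 × 473.9 = 137.9 mol; ν_A = −2, so ξ = 137.9/2 = 68.95 mol.
Outlet amounts (n = n₀ + ν ξ):
  A: 473.9 − 2(68.95) = 336
  B: 320.1 − 3(68.95) = 113.2
  D: 0 + 1(68.95) = 68.95
  C: 0 + 3(68.95) = 206.9
Total out = 725 mol; y_C = 206.9 / 725 = 0.2853.

0.285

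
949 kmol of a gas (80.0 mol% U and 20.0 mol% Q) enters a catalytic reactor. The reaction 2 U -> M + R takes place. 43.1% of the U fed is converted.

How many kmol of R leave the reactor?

U reacted = 0.431 × 759.2 = 327.2 kmol; ν_U = −2, so ξ = 327.2/2 = 163.6 kmol.
Outlet amounts (n = n₀ + ν ξ):
  U: 759.2 − 2(163.6) = 432
  M: 0 + 1(163.6) = 163.6
  R: 0 + 1(163.6) = 163.6
  Q: 189.8 (inert)

164 kmol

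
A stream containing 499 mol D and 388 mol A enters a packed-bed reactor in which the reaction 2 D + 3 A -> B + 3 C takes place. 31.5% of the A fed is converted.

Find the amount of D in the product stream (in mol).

418 mol

A reacted = 0.315 × 388 = 122.2 mol; ν_A = −3, so ξ = 122.2/3 = 40.74 mol.
Outlet amounts (n = n₀ + ν ξ):
  D: 499 − 2(40.74) = 417.5
  A: 388 − 3(40.74) = 265.8
  B: 0 + 1(40.74) = 40.74
  C: 0 + 3(40.74) = 122.2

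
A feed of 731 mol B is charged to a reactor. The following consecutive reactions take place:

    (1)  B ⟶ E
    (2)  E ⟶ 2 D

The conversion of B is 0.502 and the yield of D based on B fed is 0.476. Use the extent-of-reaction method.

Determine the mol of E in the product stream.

Conversion of B: B consumed = 1ξ₁ = 0.502 × 731 → ξ₁ = 367 mol.
Yield of D: 2ξ₂ / 731 = 0.476 → ξ₂ = 174 mol.
Outlet amounts (n = n₀ + Σ ν·ξ):
  B: 731 − 1(367) = 364
  E: 0 + 1(367) − 1(174) = 193
  D: 0 + 2(174) = 348

193 mol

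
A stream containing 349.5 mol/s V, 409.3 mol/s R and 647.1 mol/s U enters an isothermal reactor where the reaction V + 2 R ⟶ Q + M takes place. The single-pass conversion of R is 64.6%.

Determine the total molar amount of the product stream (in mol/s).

1270 mol/s

R reacted = 0.646 × 409.3 = 264.4 mol/s; ν_R = −2, so ξ = 264.4/2 = 132.2 mol/s.
Outlet amounts (n = n₀ + ν ξ):
  V: 349.5 − 1(132.2) = 217.3
  R: 409.3 − 2(132.2) = 144.9
  Q: 0 + 1(132.2) = 132.2
  M: 0 + 1(132.2) = 132.2
  U: 647.1 (inert)
Total out = 217.3 + 144.9 + 132.2 + 132.2 + 647.1 = 1274 mol/s.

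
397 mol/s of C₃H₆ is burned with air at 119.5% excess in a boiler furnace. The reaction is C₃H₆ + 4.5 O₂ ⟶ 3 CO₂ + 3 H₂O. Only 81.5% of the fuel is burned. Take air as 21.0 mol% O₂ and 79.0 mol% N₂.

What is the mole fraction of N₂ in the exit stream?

0.767

Stoichiometric O₂ = 4.5 × 397 = 1786 mol/s; O₂ fed = 1786 × 2.195 = 3921 mol/s.
N₂ fed = 3921 × 79/21 = 14750 mol/s.
Fuel reacted = 0.815 × 397 → ξ = 323.6 mol/s.
Outlet (n = n₀ + ν ξ):
  C₃H₆: 397 − 1(323.6) = 73.44
  O₂: 3921 − 4.5(323.6) = 2465
  N₂: 14750 (inert)
  CO₂: 0 + 3(323.6) = 970.7
  H₂O: 0 + 3(323.6) = 970.7
Total out = 19230 mol/s; y_N₂ = 14750 / 19230 = 0.767.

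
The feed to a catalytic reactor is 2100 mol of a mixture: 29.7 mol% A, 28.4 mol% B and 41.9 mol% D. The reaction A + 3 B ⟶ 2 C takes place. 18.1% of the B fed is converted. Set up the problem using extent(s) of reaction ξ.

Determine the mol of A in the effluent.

588 mol

B reacted = 0.181 × 596.4 = 107.9 mol; ν_B = −3, so ξ = 107.9/3 = 35.98 mol.
Outlet amounts (n = n₀ + ν ξ):
  A: 623.7 − 1(35.98) = 587.7
  B: 596.4 − 3(35.98) = 488.5
  C: 0 + 2(35.98) = 71.97
  D: 879.9 (inert)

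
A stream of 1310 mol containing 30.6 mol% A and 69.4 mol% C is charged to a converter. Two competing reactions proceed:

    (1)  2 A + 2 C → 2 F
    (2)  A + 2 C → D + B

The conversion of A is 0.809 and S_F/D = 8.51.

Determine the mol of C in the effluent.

551 mol

Conversion of A: A consumed = 0.809 × 400.9 = 324.3 mol = 2ξ₁ + 1ξ₂.
Selectivity: 2ξ₁ / (1ξ₂) = 8.51 → ξ₁ = 4.255 ξ₂.
Substitute: (2·4.255 + 1) ξ₂ = 324.3 → ξ₂ = 34.1 mol, ξ₁ = 145.1 mol.
Outlet amounts (n = n₀ + Σ ν·ξ):
  A: 400.9 − 2(145.1) − 1(34.1) = 76.56
  C: 909.1 − 2(145.1) − 2(34.1) = 550.7
  F: 0 + 2(145.1) = 290.2
  D: 0 + 1(34.1) = 34.1
  B: 0 + 1(34.1) = 34.1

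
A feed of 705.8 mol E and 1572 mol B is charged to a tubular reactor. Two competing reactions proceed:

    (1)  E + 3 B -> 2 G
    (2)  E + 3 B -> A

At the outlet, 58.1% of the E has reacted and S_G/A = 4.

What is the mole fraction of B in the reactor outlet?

0.259

Conversion of E: E consumed = 0.581 × 705.8 = 410.1 mol = 1ξ₁ + 1ξ₂.
Selectivity: 2ξ₁ / (1ξ₂) = 4 → ξ₁ = 2 ξ₂.
Substitute: (1·2 + 1) ξ₂ = 410.1 → ξ₂ = 136.7 mol, ξ₁ = 273.4 mol.
Outlet amounts (n = n₀ + Σ ν·ξ):
  E: 705.8 − 1(273.4) − 1(136.7) = 295.7
  B: 1572 − 3(273.4) − 3(136.7) = 341.8
  G: 0 + 2(273.4) = 546.8
  A: 0 + 1(136.7) = 136.7
Total out = 1321 mol; y_B = 341.8 / 1321 = 0.2587.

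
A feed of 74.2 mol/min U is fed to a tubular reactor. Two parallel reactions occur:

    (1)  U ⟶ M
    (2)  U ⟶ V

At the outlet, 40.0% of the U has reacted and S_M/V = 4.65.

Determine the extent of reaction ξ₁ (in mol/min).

ξ₁ = 24.4 mol/min

Conversion of U: U consumed = 0.4 × 74.2 = 29.68 mol/min = 1ξ₁ + 1ξ₂.
Selectivity: 1ξ₁ / (1ξ₂) = 4.65 → ξ₁ = 4.65 ξ₂.
Substitute: (1·4.65 + 1) ξ₂ = 29.68 → ξ₂ = 5.253 mol/min, ξ₁ = 24.43 mol/min.
Outlet amounts (n = n₀ + Σ ν·ξ):
  U: 74.2 − 1(24.43) − 1(5.253) = 44.52
  M: 0 + 1(24.43) = 24.43
  V: 0 + 1(5.253) = 5.253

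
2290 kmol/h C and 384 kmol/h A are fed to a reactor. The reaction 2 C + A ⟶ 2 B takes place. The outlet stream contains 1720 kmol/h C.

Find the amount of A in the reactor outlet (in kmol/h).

99 kmol/h

For C: n = n₀ − 2ξ → 1720 = 2290 − 2ξ, giving ξ = 285 kmol/h.
Outlet amounts (n = n₀ + ν ξ):
  C: 2290 − 2(285) = 1720
  A: 384 − 1(285) = 99
  B: 0 + 2(285) = 570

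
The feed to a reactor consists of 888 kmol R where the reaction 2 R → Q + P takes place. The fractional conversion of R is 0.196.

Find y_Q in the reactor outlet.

0.098

R reacted = 0.196 × 888 = 174 kmol; ν_R = −2, so ξ = 174/2 = 87.02 kmol.
Outlet amounts (n = n₀ + ν ξ):
  R: 888 − 2(87.02) = 714
  Q: 0 + 1(87.02) = 87.02
  P: 0 + 1(87.02) = 87.02
Total out = 888 kmol; y_Q = 87.02 / 888 = 0.098.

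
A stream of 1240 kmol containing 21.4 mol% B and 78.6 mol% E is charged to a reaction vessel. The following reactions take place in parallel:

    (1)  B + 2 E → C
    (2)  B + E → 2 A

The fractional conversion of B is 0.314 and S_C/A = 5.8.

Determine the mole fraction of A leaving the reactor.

0.0122

Conversion of B: B consumed = 0.314 × 265.4 = 83.32 kmol = 1ξ₁ + 1ξ₂.
Selectivity: 1ξ₁ / (2ξ₂) = 5.8 → ξ₁ = 11.6 ξ₂.
Substitute: (1·11.6 + 1) ξ₂ = 83.32 → ξ₂ = 6.613 kmol, ξ₁ = 76.71 kmol.
Outlet amounts (n = n₀ + Σ ν·ξ):
  B: 265.4 − 1(76.71) − 1(6.613) = 182
  E: 974.6 − 2(76.71) − 1(6.613) = 814.6
  C: 0 + 1(76.71) = 76.71
  A: 0 + 2(6.613) = 13.23
Total out = 1087 kmol; y_A = 13.23 / 1087 = 0.01217.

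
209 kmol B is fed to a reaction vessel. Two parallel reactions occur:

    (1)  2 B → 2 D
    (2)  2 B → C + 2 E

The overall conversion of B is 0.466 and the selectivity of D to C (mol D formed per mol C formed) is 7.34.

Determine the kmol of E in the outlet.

20.9 kmol

Conversion of B: B consumed = 0.466 × 209 = 97.39 kmol = 2ξ₁ + 2ξ₂.
Selectivity: 2ξ₁ / (1ξ₂) = 7.34 → ξ₁ = 3.67 ξ₂.
Substitute: (2·3.67 + 2) ξ₂ = 97.39 → ξ₂ = 10.43 kmol, ξ₁ = 38.27 kmol.
Outlet amounts (n = n₀ + Σ ν·ξ):
  B: 209 − 2(38.27) − 2(10.43) = 111.6
  D: 0 + 2(38.27) = 76.54
  C: 0 + 1(10.43) = 10.43
  E: 0 + 2(10.43) = 20.86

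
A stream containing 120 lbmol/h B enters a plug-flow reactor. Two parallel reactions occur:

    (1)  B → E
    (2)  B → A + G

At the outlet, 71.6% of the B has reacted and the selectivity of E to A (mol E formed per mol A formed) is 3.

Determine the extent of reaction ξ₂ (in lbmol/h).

ξ₂ = 21.5 lbmol/h

Conversion of B: B consumed = 0.716 × 120 = 85.92 lbmol/h = 1ξ₁ + 1ξ₂.
Selectivity: 1ξ₁ / (1ξ₂) = 3 → ξ₁ = 3 ξ₂.
Substitute: (1·3 + 1) ξ₂ = 85.92 → ξ₂ = 21.48 lbmol/h, ξ₁ = 64.44 lbmol/h.
Outlet amounts (n = n₀ + Σ ν·ξ):
  B: 120 − 1(64.44) − 1(21.48) = 34.08
  E: 0 + 1(64.44) = 64.44
  A: 0 + 1(21.48) = 21.48
  G: 0 + 1(21.48) = 21.48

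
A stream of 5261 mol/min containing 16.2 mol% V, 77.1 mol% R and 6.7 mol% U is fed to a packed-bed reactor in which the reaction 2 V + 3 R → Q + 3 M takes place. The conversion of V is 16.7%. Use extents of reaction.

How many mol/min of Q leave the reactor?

V reacted = 0.167 × 852.3 = 142.3 mol/min; ν_V = −2, so ξ = 142.3/2 = 71.17 mol/min.
Outlet amounts (n = n₀ + ν ξ):
  V: 852.3 − 2(71.17) = 710
  R: 4056 − 3(71.17) = 3843
  Q: 0 + 1(71.17) = 71.17
  M: 0 + 3(71.17) = 213.5
  U: 352.5 (inert)

71.2 mol/min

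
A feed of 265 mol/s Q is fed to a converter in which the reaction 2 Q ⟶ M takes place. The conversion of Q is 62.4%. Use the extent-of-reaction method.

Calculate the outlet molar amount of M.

82.7 mol/s

Q reacted = 0.624 × 265 = 165.4 mol/s; ν_Q = −2, so ξ = 165.4/2 = 82.68 mol/s.
Outlet amounts (n = n₀ + ν ξ):
  Q: 265 − 2(82.68) = 99.64
  M: 0 + 1(82.68) = 82.68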